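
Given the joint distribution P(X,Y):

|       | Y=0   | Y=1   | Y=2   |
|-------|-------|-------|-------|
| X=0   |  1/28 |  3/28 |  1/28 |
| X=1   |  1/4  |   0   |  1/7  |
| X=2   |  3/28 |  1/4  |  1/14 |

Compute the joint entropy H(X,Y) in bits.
2.7069 bits

H(X,Y) = -Σ_{x,y} P(x,y) log₂ P(x,y). Per-cell terms -P(x,y)·log₂P(x,y):
  X=0: 0.17169, 0.34526, 0.17169
  X=1: 0.50000, 0.00000, 0.40105
  X=2: 0.34526, 0.50000, 0.27195
  (cells with P = 0 contribute 0)
Sum of the 9 terms: H(X,Y) = 2.7069 bits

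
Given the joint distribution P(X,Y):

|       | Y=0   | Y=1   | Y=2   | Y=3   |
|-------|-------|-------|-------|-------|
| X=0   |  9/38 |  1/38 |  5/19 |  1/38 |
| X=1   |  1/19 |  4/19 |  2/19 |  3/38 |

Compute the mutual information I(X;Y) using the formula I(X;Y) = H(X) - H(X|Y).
0.2714 bits

I(X;Y) = H(X) - H(X|Y)

Marginal of X (row sums):
  P(X=0) = 9/38 + 1/38 + 5/19 + 1/38 = 21/38
  P(X=1) = 1/19 + 4/19 + 2/19 + 3/38 = 17/38
H(X) = -[(21/38)·log₂(21/38) + (17/38)·log₂(17/38)]
  = 0.4728 + 0.5192 = 0.9920 bits

Marginal of Y (column sums):
  P(Y=0) = 9/38 + 1/19 = 11/38
  P(Y=1) = 1/38 + 4/19 = 9/38
  P(Y=2) = 5/19 + 2/19 = 7/19
  P(Y=3) = 1/38 + 3/38 = 2/19
H(X|Y) = Σ_y P(y)·H(X|Y=y):
  Y=0: P(Y=0) = 11/38, P(X|Y=0) = (9/11, 2/11) → H(X|Y=0) = 0.6840
  Y=1: P(Y=1) = 9/38, P(X|Y=1) = (1/9, 8/9) → H(X|Y=1) = 0.5033
  Y=2: P(Y=2) = 7/19, P(X|Y=2) = (5/7, 2/7) → H(X|Y=2) = 0.8631
  Y=3: P(Y=3) = 2/19, P(X|Y=3) = (1/4, 3/4) → H(X|Y=3) = 0.8113
H(X|Y) = (11/38)·0.6840 + (9/38)·0.5033 + (7/19)·0.8631 + (2/19)·0.8113 = 0.7206 bits

I(X;Y) = H(X) - H(X|Y) = 0.9920 - 0.7206 = 0.2714 bits

Cross-check via I(X;Y) = H(X) + H(Y) - H(X,Y): computing H(Y) from the column sums and H(X,Y) from the 8 cells in the same way gives H(Y) = 1.8825 bits and H(X,Y) = 2.6031 bits, so
I(X;Y) = 0.9920 + 1.8825 - 2.6031 = 0.2714 bits ✓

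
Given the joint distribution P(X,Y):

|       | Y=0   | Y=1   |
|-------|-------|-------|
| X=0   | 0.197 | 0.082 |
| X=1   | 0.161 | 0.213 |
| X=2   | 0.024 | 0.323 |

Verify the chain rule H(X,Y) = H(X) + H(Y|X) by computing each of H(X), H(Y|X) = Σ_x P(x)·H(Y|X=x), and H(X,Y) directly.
H(X) = 1.5744 bits, H(Y|X) = 0.7384 bits, H(X,Y) = 2.3128 bits

Marginal of X (row sums):
  P(X=0) = 0.197 + 0.082 = 0.279
  P(X=1) = 0.161 + 0.213 = 0.374
  P(X=2) = 0.024 + 0.323 = 0.347
H(X) = -[0.279·log₂(0.279) + 0.374·log₂(0.374) + 0.347·log₂(0.347)]
  = 0.513824 + 0.530665 + 0.529866 = 1.5744 bits

H(Y|X) = Σ_x P(x)·H(Y|X=x):
  X=0: P(X=0) = 0.279, P(Y|X=0) = (197/279, 82/279) → H(Y|X=0) = 0.873715
  X=1: P(X=1) = 0.374, P(Y|X=1) = (161/374, 213/374) → H(Y|X=1) = 0.986010
  X=2: P(X=2) = 0.347, P(Y|X=2) = (24/347, 323/347) → H(Y|X=2) = 0.362797
H(Y|X) = 0.279·0.873715 + 0.374·0.986010 + 0.347·0.362797 = 0.7384 bits

H(X,Y) = -Σ_{x,y} P(x,y) log₂ P(x,y). Per-cell terms -P(x,y)·log₂P(x,y):
  X=0: 0.461715, 0.295875
  X=1: 0.424214, 0.475219
  X=2: 0.129140, 0.526617
Sum of the 6 terms: H(X,Y) = 2.3128 bits

Chain rule check:
  H(X) + H(Y|X) = 1.5744 + 0.7384 = 2.3128 bits
  H(X,Y) = 2.3128 bits
✓ Chain rule verified.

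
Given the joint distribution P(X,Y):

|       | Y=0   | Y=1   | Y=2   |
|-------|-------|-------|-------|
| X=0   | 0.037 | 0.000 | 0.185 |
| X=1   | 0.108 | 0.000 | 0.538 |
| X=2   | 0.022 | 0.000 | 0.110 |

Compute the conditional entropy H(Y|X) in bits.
0.6508 bits

H(Y|X) = H(X,Y) - H(X)

H(X,Y) = -Σ_{x,y} P(x,y) log₂ P(x,y). Per-cell terms -P(x,y)·log₂P(x,y):
  X=0: 0.17598, 0.00000, 0.45036
  X=1: 0.34678, 0.00000, 0.48115
  X=2: 0.12114, 0.00000, 0.35029
  (cells with P = 0 contribute 0)
Sum of the 9 terms: H(X,Y) = 1.9257 bits

Marginal of X (row sums):
  P(X=0) = 0.037 + 0.000 + 0.185 = 0.222
  P(X=1) = 0.108 + 0.000 + 0.538 = 0.646
  P(X=2) = 0.022 + 0.000 + 0.110 = 0.132
H(X) = -[0.222·log₂(0.222) + 0.646·log₂(0.646) + 0.132·log₂(0.132)]
  = 0.48204 + 0.40723 + 0.38562 = 1.2749 bits

H(Y|X) = H(X,Y) - H(X) = 1.9257 - 1.2749 = 0.6508 bits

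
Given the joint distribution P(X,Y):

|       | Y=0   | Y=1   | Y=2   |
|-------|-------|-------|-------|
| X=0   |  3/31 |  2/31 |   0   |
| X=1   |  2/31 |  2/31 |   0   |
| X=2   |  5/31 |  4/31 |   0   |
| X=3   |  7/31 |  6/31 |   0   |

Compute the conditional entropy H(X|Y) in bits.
1.8472 bits

H(X|Y) = H(X,Y) - H(Y)

H(X,Y) = -Σ_{x,y} P(x,y) log₂ P(x,y). Per-cell terms -P(x,y)·log₂P(x,y):
  X=0: 0.326055, 0.255109, 0.000000
  X=1: 0.255109, 0.255109, 0.000000
  X=2: 0.424559, 0.381187, 0.000000
  X=3: 0.484771, 0.458561, 0.000000
  (cells with P = 0 contribute 0)
Sum of the 12 terms: H(X,Y) = 2.84046 bits

Marginal of Y (column sums):
  P(Y=0) = 3/31 + 2/31 + 5/31 + 7/31 = 17/31
  P(Y=1) = 2/31 + 2/31 + 4/31 + 6/31 = 14/31
  P(Y=2) = 0 + 0 + 0 + 0 = 0
H(Y) = -[(17/31)·log₂(17/31) + (14/31)·log₂(14/31)]   (outcomes with P = 0 contribute 0)
  = 0.475305 + 0.517928 = 0.99323 bits

H(X|Y) = H(X,Y) - H(Y) = 2.84046 - 0.99323 = 1.8472 bits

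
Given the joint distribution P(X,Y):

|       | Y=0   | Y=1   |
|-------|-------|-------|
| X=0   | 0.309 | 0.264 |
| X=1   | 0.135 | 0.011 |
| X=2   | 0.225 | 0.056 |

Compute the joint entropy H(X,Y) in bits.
2.2094 bits

H(X,Y) = -Σ_{x,y} P(x,y) log₂ P(x,y). Per-cell terms -P(x,y)·log₂P(x,y):
  X=0: 0.5235, 0.5072
  X=1: 0.3900, 0.0716
  X=2: 0.4842, 0.2329
Sum of the 6 terms: H(X,Y) = 2.2094 bits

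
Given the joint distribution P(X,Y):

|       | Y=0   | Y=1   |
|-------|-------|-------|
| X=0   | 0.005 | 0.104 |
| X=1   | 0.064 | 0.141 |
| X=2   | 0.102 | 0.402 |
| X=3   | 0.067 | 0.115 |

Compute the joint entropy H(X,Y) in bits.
2.5147 bits

H(X,Y) = -Σ_{x,y} P(x,y) log₂ P(x,y). Per-cell terms -P(x,y)·log₂P(x,y):
  X=0: 0.03822, 0.33960
  X=1: 0.25381, 0.39850
  X=2: 0.33592, 0.52852
  X=3: 0.26128, 0.35883
Sum of the 8 terms: H(X,Y) = 2.5147 bits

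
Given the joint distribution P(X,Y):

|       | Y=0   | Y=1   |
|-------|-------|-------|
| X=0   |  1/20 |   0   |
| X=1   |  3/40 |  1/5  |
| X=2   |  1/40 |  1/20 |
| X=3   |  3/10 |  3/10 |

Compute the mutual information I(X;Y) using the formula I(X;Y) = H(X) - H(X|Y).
0.0914 bits

I(X;Y) = H(X) - H(X|Y)

Marginal of X (row sums):
  P(X=0) = 1/20 + 0 = 1/20
  P(X=1) = 3/40 + 1/5 = 11/40
  P(X=2) = 1/40 + 1/20 = 3/40
  P(X=3) = 3/10 + 3/10 = 3/5
H(X) = -[(1/20)·log₂(1/20) + (11/40)·log₂(11/40) + (3/40)·log₂(3/40) + (3/5)·log₂(3/5)]
  = 0.21610 + 0.51219 + 0.28027 + 0.44218 = 1.4507 bits

Marginal of Y (column sums):
  P(Y=0) = 1/20 + 3/40 + 1/40 + 3/10 = 9/20
  P(Y=1) = 0 + 1/5 + 1/20 + 3/10 = 11/20
H(X|Y) = Σ_y P(y)·H(X|Y=y):
  Y=0: P(Y=0) = 9/20, P(X|Y=0) = (1/9, 1/6, 1/18, 2/3) → H(X|Y=0) = 1.40468
  Y=1: P(Y=1) = 11/20, P(X|Y=1) = (0, 4/11, 1/11, 6/11) → H(X|Y=1) = 1.32218
H(X|Y) = (9/20)·1.40468 + (11/20)·1.32218 = 1.3593 bits

I(X;Y) = H(X) - H(X|Y) = 1.4507 - 1.3593 = 0.0914 bits

Cross-check via I(X;Y) = H(X) + H(Y) - H(X,Y): computing H(Y) from the column sums and H(X,Y) from the 8 cells in the same way gives H(Y) = 0.9928 bits and H(X,Y) = 2.3521 bits, so
I(X;Y) = 1.4507 + 0.9928 - 2.3521 = 0.0914 bits ✓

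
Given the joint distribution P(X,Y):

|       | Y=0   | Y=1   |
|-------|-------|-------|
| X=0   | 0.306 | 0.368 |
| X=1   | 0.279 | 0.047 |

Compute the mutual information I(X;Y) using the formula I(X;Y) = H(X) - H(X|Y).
0.1152 bits

I(X;Y) = H(X) - H(X|Y)

Marginal of X (row sums):
  P(X=0) = 0.306 + 0.368 = 0.674
  P(X=1) = 0.279 + 0.047 = 0.326
H(X) = -[0.674·log₂(0.674) + 0.326·log₂(0.326)]
  = 0.3836 + 0.5272 = 0.9108 bits

Marginal of Y (column sums):
  P(Y=0) = 0.306 + 0.279 = 0.585
  P(Y=1) = 0.368 + 0.047 = 0.415
H(X|Y) = Σ_y P(y)·H(X|Y=y):
  Y=0: P(Y=0) = 0.585, P(X|Y=0) = (34/65, 31/65) → H(X|Y=0) = 0.9985
  Y=1: P(Y=1) = 0.415, P(X|Y=1) = (368/415, 47/415) → H(X|Y=1) = 0.5097
H(X|Y) = 0.585·0.9985 + 0.415·0.5097 = 0.7956 bits

I(X;Y) = H(X) - H(X|Y) = 0.9108 - 0.7956 = 0.1152 bits

Cross-check via I(X;Y) = H(X) + H(Y) - H(X,Y): computing H(Y) from the column sums and H(X,Y) from the 4 cells in the same way gives H(Y) = 0.9791 bits and H(X,Y) = 1.7747 bits, so
I(X;Y) = 0.9108 + 0.9791 - 1.7747 = 0.1152 bits ✓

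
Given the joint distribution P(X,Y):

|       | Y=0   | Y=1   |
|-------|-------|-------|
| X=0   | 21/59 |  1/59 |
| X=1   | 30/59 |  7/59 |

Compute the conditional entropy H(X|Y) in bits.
0.9186 bits

H(X|Y) = H(X,Y) - H(Y)

H(X,Y) = -Σ_{x,y} P(x,y) log₂ P(x,y). Per-cell terms -P(x,y)·log₂P(x,y):
  X=0: 0.5305, 0.0997
  X=1: 0.4961, 0.3649
Sum of the 4 terms: H(X,Y) = 1.4912 bits

Marginal of Y (column sums):
  P(Y=0) = 21/59 + 30/59 = 51/59
  P(Y=1) = 1/59 + 7/59 = 8/59
H(Y) = -[(51/59)·log₂(51/59) + (8/59)·log₂(8/59)]
  = 0.1817 + 0.3909 = 0.5726 bits

H(X|Y) = H(X,Y) - H(Y) = 1.4912 - 0.5726 = 0.9186 bits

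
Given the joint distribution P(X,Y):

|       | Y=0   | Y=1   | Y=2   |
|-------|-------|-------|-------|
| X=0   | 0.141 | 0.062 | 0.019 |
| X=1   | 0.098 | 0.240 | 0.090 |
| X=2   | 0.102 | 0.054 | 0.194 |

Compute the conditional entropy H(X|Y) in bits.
1.3316 bits

H(X|Y) = H(X,Y) - H(Y)

H(X,Y) = -Σ_{x,y} P(x,y) log₂ P(x,y). Per-cell terms -P(x,y)·log₂P(x,y):
  X=0: 0.39850, 0.24872, 0.10864
  X=1: 0.32841, 0.49413, 0.31265
  X=2: 0.33592, 0.22739, 0.45898
Sum of the 9 terms: H(X,Y) = 2.9133 bits

Marginal of Y (column sums):
  P(Y=0) = 0.141 + 0.098 + 0.102 = 0.341
  P(Y=1) = 0.062 + 0.240 + 0.054 = 0.356
  P(Y=2) = 0.019 + 0.090 + 0.194 = 0.303
H(Y) = -[0.341·log₂(0.341) + 0.356·log₂(0.356) + 0.303·log₂(0.303)]
  = 0.52929 + 0.53046 + 0.52195 = 1.5817 bits

H(X|Y) = H(X,Y) - H(Y) = 2.9133 - 1.5817 = 1.3316 bits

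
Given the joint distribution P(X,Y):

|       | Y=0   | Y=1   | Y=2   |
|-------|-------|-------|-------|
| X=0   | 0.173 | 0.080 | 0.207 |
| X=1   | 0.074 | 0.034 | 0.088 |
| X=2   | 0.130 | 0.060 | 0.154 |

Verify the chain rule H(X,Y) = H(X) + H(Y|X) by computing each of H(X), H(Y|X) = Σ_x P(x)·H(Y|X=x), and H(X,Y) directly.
H(X) = 1.5057 bits, H(Y|X) = 1.4882 bits, H(X,Y) = 2.9940 bits

Marginal of X (row sums):
  P(X=0) = 0.173 + 0.080 + 0.207 = 0.460
  P(X=1) = 0.074 + 0.034 + 0.088 = 0.196
  P(X=2) = 0.130 + 0.060 + 0.154 = 0.344
H(X) = -[0.460·log₂(0.460) + 0.196·log₂(0.196) + 0.344·log₂(0.344)]
  = 0.5153 + 0.4608 + 0.5296 = 1.5057 bits

H(Y|X) = Σ_x P(x)·H(Y|X=x):
  X=0: P(X=0) = 0.460, P(Y|X=0) = (173/460, 4/23, 9/20) → H(Y|X=0) = 1.4879
  X=1: P(X=1) = 0.196, P(Y|X=1) = (37/98, 17/98, 22/49) → H(Y|X=1) = 1.4877
  X=2: P(X=2) = 0.344, P(Y|X=2) = (65/172, 15/86, 77/172) → H(Y|X=2) = 1.4890
H(Y|X) = 0.460·1.4879 + 0.196·1.4877 + 0.344·1.4890 = 1.4882 bits

H(X,Y) = -Σ_{x,y} P(x,y) log₂ P(x,y). Per-cell terms -P(x,y)·log₂P(x,y):
  X=0: 0.4379, 0.2915, 0.4704
  X=1: 0.2780, 0.1659, 0.3086
  X=2: 0.3826, 0.2435, 0.4156
Sum of the 9 terms: H(X,Y) = 2.9940 bits

Chain rule check:
  H(X) + H(Y|X) = 1.5057 + 1.4882 = 2.9939 bits
  H(X,Y) = 2.9940 bits
✓ Chain rule verified (Δ = 0.0001 is 4-dp rounding noise: each of the three values was rounded independently).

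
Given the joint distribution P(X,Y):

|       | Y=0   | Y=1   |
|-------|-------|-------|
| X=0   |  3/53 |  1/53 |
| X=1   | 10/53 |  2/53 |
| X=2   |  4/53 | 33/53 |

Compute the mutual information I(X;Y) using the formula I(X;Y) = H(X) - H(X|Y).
0.3518 bits

I(X;Y) = H(X) - H(X|Y)

Marginal of X (row sums):
  P(X=0) = 3/53 + 1/53 = 4/53
  P(X=1) = 10/53 + 2/53 = 12/53
  P(X=2) = 4/53 + 33/53 = 37/53
H(X) = -[(4/53)·log₂(4/53) + (12/53)·log₂(12/53) + (37/53)·log₂(37/53)]
  = 0.2814 + 0.4852 + 0.3619 = 1.1285 bits

Marginal of Y (column sums):
  P(Y=0) = 3/53 + 10/53 + 4/53 = 17/53
  P(Y=1) = 1/53 + 2/53 + 33/53 = 36/53
H(X|Y) = Σ_y P(y)·H(X|Y=y):
  Y=0: P(Y=0) = 17/53, P(X|Y=0) = (3/17, 10/17, 4/17) → H(X|Y=0) = 1.3831
  Y=1: P(Y=1) = 36/53, P(X|Y=1) = (1/36, 1/18, 11/12) → H(X|Y=1) = 0.4903
H(X|Y) = (17/53)·1.3831 + (36/53)·0.4903 = 0.7767 bits

I(X;Y) = H(X) - H(X|Y) = 1.1285 - 0.7767 = 0.3518 bits

Cross-check via I(X;Y) = H(X) + H(Y) - H(X,Y): computing H(Y) from the column sums and H(X,Y) from the 6 cells in the same way gives H(Y) = 0.9052 bits and H(X,Y) = 1.6819 bits, so
I(X;Y) = 1.1285 + 0.9052 - 1.6819 = 0.3518 bits ✓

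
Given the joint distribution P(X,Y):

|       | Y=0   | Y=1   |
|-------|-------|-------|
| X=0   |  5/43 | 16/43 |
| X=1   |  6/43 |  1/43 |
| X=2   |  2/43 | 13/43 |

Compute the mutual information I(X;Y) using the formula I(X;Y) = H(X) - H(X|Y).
0.2035 bits

I(X;Y) = H(X) - H(X|Y)

Marginal of X (row sums):
  P(X=0) = 5/43 + 16/43 = 21/43
  P(X=1) = 6/43 + 1/43 = 7/43
  P(X=2) = 2/43 + 13/43 = 15/43
H(X) = -[(21/43)·log₂(21/43) + (7/43)·log₂(7/43) + (15/43)·log₂(15/43)]
  = 0.504951 + 0.426334 + 0.530014 = 1.46130 bits

Marginal of Y (column sums):
  P(Y=0) = 5/43 + 6/43 + 2/43 = 13/43
  P(Y=1) = 16/43 + 1/43 + 13/43 = 30/43
H(X|Y) = Σ_y P(y)·H(X|Y=y):
  Y=0: P(Y=0) = 13/43, P(X|Y=0) = (5/13, 6/13, 2/13) → H(X|Y=0) = 1.460485
  Y=1: P(Y=1) = 30/43, P(X|Y=1) = (8/15, 1/30, 13/30) → H(X|Y=1) = 1.170033
H(X|Y) = (13/43)·1.460485 + (30/43)·1.170033 = 1.25784 bits

I(X;Y) = H(X) - H(X|Y) = 1.46130 - 1.25784 = 0.2035 bits

Cross-check via I(X;Y) = H(X) + H(Y) - H(X,Y): computing H(Y) from the column sums and H(X,Y) from the 6 cells in the same way gives H(Y) = 0.88412 bits and H(X,Y) = 2.14196 bits, so
I(X;Y) = 1.46130 + 0.88412 - 2.14196 = 0.2035 bits ✓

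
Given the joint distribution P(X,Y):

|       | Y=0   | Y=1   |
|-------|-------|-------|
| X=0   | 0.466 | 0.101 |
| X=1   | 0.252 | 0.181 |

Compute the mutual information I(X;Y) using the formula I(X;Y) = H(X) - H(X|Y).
0.0503 bits

I(X;Y) = H(X) - H(X|Y)

Marginal of X (row sums):
  P(X=0) = 0.466 + 0.101 = 0.567
  P(X=1) = 0.252 + 0.181 = 0.433
H(X) = -[0.567·log₂(0.567) + 0.433·log₂(0.433)]
  = 0.464134 + 0.522874 = 0.98701 bits

Marginal of Y (column sums):
  P(Y=0) = 0.466 + 0.252 = 0.718
  P(Y=1) = 0.101 + 0.181 = 0.282
H(X|Y) = Σ_y P(y)·H(X|Y=y):
  Y=0: P(Y=0) = 0.718, P(X|Y=0) = (233/359, 126/359) → H(X|Y=0) = 0.934936
  Y=1: P(Y=1) = 0.282, P(X|Y=1) = (101/282, 181/282) → H(X|Y=1) = 0.941142
H(X|Y) = 0.718·0.934936 + 0.282·0.941142 = 0.93669 bits

I(X;Y) = H(X) - H(X|Y) = 0.98701 - 0.93669 = 0.0503 bits

Cross-check via I(X;Y) = H(X) + H(Y) - H(X,Y): computing H(Y) from the column sums and H(X,Y) from the 4 cells in the same way gives H(Y) = 0.85816 bits and H(X,Y) = 1.79485 bits, so
I(X;Y) = 0.98701 + 0.85816 - 1.79485 = 0.0503 bits ✓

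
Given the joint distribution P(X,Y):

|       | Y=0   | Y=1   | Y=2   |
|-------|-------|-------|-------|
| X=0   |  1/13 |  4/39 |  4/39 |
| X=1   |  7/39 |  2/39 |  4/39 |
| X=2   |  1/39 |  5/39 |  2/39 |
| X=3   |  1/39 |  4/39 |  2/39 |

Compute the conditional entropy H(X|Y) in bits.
1.8109 bits

H(X|Y) = H(X,Y) - H(Y)

H(X,Y) = -Σ_{x,y} P(x,y) log₂ P(x,y). Per-cell terms -P(x,y)·log₂P(x,y):
  X=0: 0.28464921, 0.33696433, 0.33696433
  X=1: 0.44477772, 0.21976422, 0.33696433
  X=2: 0.13552313, 0.37993258, 0.21976422
  X=3: 0.13552313, 0.33696433, 0.21976422
Sum of the 12 terms: H(X,Y) = 3.38755575 bits

Marginal of Y (column sums):
  P(Y=0) = 1/13 + 7/39 + 1/39 + 1/39 = 4/13
  P(Y=1) = 4/39 + 2/39 + 5/39 + 4/39 = 5/13
  P(Y=2) = 4/39 + 4/39 + 2/39 + 2/39 = 4/13
H(Y) = -[(4/13)·log₂(4/13) + (5/13)·log₂(5/13) + (4/13)·log₂(4/13)]
  = 0.52321222 + 0.53019678 + 0.52321222 = 1.57662122 bits

H(X|Y) = H(X,Y) - H(Y) = 3.38755575 - 1.57662122 = 1.8109 bits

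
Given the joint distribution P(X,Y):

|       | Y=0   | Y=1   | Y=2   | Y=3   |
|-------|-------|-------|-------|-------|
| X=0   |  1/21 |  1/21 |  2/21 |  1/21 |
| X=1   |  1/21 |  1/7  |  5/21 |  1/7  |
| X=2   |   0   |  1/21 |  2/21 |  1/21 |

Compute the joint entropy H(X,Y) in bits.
3.1962 bits

H(X,Y) = -Σ_{x,y} P(x,y) log₂ P(x,y). Per-cell terms -P(x,y)·log₂P(x,y):
  X=0: 0.20916, 0.20916, 0.32308, 0.20916
  X=1: 0.20916, 0.40105, 0.49295, 0.40105
  X=2: 0.00000, 0.20916, 0.32308, 0.20916
  (cells with P = 0 contribute 0)
Sum of the 12 terms: H(X,Y) = 3.1962 bits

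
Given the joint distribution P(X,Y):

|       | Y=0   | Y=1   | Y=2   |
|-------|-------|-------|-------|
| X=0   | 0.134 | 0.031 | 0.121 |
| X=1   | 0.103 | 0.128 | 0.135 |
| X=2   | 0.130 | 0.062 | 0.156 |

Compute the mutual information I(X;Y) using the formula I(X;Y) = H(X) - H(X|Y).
0.0468 bits

I(X;Y) = H(X) - H(X|Y)

Marginal of X (row sums):
  P(X=0) = 0.134 + 0.031 + 0.121 = 0.286
  P(X=1) = 0.103 + 0.128 + 0.135 = 0.366
  P(X=2) = 0.130 + 0.062 + 0.156 = 0.348
H(X) = -[0.286·log₂(0.286) + 0.366·log₂(0.366) + 0.348·log₂(0.348)]
  = 0.51649 + 0.53073 + 0.52995 = 1.5772 bits

Marginal of Y (column sums):
  P(Y=0) = 0.134 + 0.103 + 0.130 = 0.367
  P(Y=1) = 0.031 + 0.128 + 0.062 = 0.221
  P(Y=2) = 0.121 + 0.135 + 0.156 = 0.412
H(X|Y) = Σ_y P(y)·H(X|Y=y):
  Y=0: P(Y=0) = 0.367, P(X|Y=0) = (134/367, 103/367, 130/367) → H(X|Y=0) = 1.57557
  Y=1: P(Y=1) = 0.221, P(X|Y=1) = (31/221, 128/221, 62/221) → H(X|Y=1) = 1.36826
  Y=2: P(Y=2) = 0.412, P(X|Y=2) = (121/412, 135/412, 39/103) → H(X|Y=2) = 1.57709
H(X|Y) = 0.367·1.57557 + 0.221·1.36826 + 0.412·1.57709 = 1.5304 bits

I(X;Y) = H(X) - H(X|Y) = 1.5772 - 1.5304 = 0.0468 bits

Cross-check via I(X;Y) = H(X) + H(Y) - H(X,Y): computing H(Y) from the column sums and H(X,Y) from the 9 cells in the same way gives H(Y) = 1.5391 bits and H(X,Y) = 3.0695 bits, so
I(X;Y) = 1.5772 + 1.5391 - 3.0695 = 0.0468 bits ✓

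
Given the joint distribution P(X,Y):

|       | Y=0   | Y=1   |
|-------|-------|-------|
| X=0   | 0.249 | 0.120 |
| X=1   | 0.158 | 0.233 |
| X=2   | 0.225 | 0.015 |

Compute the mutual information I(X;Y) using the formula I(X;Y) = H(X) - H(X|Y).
0.1518 bits

I(X;Y) = H(X) - H(X|Y)

Marginal of X (row sums):
  P(X=0) = 0.249 + 0.120 = 0.369
  P(X=1) = 0.158 + 0.233 = 0.391
  P(X=2) = 0.225 + 0.015 = 0.240
H(X) = -[0.369·log₂(0.369) + 0.391·log₂(0.391) + 0.240·log₂(0.240)]
  = 0.53074 + 0.52971 + 0.49413 = 1.55458 bits

Marginal of Y (column sums):
  P(Y=0) = 0.249 + 0.158 + 0.225 = 0.632
  P(Y=1) = 0.120 + 0.233 + 0.015 = 0.368
H(X|Y) = Σ_y P(y)·H(X|Y=y):
  Y=0: P(Y=0) = 0.632, P(X|Y=0) = (249/632, 1/4, 225/632) → H(X|Y=0) = 1.55989
  Y=1: P(Y=1) = 0.368, P(X|Y=1) = (15/46, 233/368, 15/368) → H(X|Y=1) = 1.13284
H(X|Y) = 0.632·1.55989 + 0.368·1.13284 = 1.40274 bits

I(X;Y) = H(X) - H(X|Y) = 1.55458 - 1.40274 = 0.1518 bits

Cross-check via I(X;Y) = H(X) + H(Y) - H(X,Y): computing H(Y) from the column sums and H(X,Y) from the 6 cells in the same way gives H(Y) = 0.94912 bits and H(X,Y) = 2.35186 bits, so
I(X;Y) = 1.55458 + 0.94912 - 2.35186 = 0.1518 bits ✓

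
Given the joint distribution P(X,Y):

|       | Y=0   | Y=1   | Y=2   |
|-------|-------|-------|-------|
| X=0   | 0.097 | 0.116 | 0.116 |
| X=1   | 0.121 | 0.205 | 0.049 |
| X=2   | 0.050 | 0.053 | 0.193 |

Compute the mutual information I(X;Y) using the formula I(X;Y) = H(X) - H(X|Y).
0.1517 bits

I(X;Y) = H(X) - H(X|Y)

Marginal of X (row sums):
  P(X=0) = 0.097 + 0.116 + 0.116 = 0.329
  P(X=1) = 0.121 + 0.205 + 0.049 = 0.375
  P(X=2) = 0.050 + 0.053 + 0.193 = 0.296
H(X) = -[0.329·log₂(0.329) + 0.375·log₂(0.375) + 0.296·log₂(0.296)]
  = 0.5277 + 0.5306 + 0.5199 = 1.5782 bits

Marginal of Y (column sums):
  P(Y=0) = 0.097 + 0.121 + 0.050 = 0.268
  P(Y=1) = 0.116 + 0.205 + 0.053 = 0.374
  P(Y=2) = 0.116 + 0.049 + 0.193 = 0.358
H(X|Y) = Σ_y P(y)·H(X|Y=y):
  Y=0: P(Y=0) = 0.268, P(X|Y=0) = (97/268, 121/268, 25/134) → H(X|Y=0) = 1.5005
  Y=1: P(Y=1) = 0.374, P(X|Y=1) = (58/187, 205/374, 53/374) → H(X|Y=1) = 1.3988
  Y=2: P(Y=2) = 0.358, P(X|Y=2) = (58/179, 49/358, 193/358) → H(X|Y=2) = 1.4000
H(X|Y) = 0.268·1.5005 + 0.374·1.3988 + 0.358·1.4000 = 1.4265 bits

I(X;Y) = H(X) - H(X|Y) = 1.5782 - 1.4265 = 0.1517 bits

Cross-check via I(X;Y) = H(X) + H(Y) - H(X,Y): computing H(Y) from the column sums and H(X,Y) from the 9 cells in the same way gives H(Y) = 1.5703 bits and H(X,Y) = 2.9968 bits, so
I(X;Y) = 1.5782 + 1.5703 - 2.9968 = 0.1517 bits ✓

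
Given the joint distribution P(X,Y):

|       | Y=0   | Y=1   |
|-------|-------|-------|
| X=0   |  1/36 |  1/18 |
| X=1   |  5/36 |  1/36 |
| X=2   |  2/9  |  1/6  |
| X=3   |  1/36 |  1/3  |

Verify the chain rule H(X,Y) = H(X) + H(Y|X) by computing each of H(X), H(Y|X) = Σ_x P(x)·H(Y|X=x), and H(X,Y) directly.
H(X) = 1.7901 bits, H(Y|X) = 0.7093 bits, H(X,Y) = 2.4994 bits

Marginal of X (row sums):
  P(X=0) = 1/36 + 1/18 = 1/12
  P(X=1) = 5/36 + 1/36 = 1/6
  P(X=2) = 2/9 + 1/6 = 7/18
  P(X=3) = 1/36 + 1/3 = 13/36
H(X) = -[(1/12)·log₂(1/12) + (1/6)·log₂(1/6) + (7/18)·log₂(7/18) + (13/36)·log₂(13/36)]
  = 0.29875 + 0.43083 + 0.52989 + 0.53065 = 1.7901 bits

H(Y|X) = Σ_x P(x)·H(Y|X=x):
  X=0: P(X=0) = 1/12, P(Y|X=0) = (1/3, 2/3) → H(Y|X=0) = 0.91830
  X=1: P(X=1) = 1/6, P(Y|X=1) = (5/6, 1/6) → H(Y|X=1) = 0.65002
  X=2: P(X=2) = 7/18, P(Y|X=2) = (4/7, 3/7) → H(Y|X=2) = 0.98523
  X=3: P(X=3) = 13/36, P(Y|X=3) = (1/13, 12/13) → H(Y|X=3) = 0.39124
H(Y|X) = (1/12)·0.91830 + (1/6)·0.65002 + (7/18)·0.98523 + (13/36)·0.39124 = 0.7093 bits

H(X,Y) = -Σ_{x,y} P(x,y) log₂ P(x,y). Per-cell terms -P(x,y)·log₂P(x,y):
  X=0: 0.14361, 0.23166
  X=1: 0.39556, 0.14361
  X=2: 0.48221, 0.43083
  X=3: 0.14361, 0.52832
Sum of the 8 terms: H(X,Y) = 2.4994 bits

Chain rule check:
  H(X) + H(Y|X) = 1.7901 + 0.7093 = 2.4994 bits
  H(X,Y) = 2.4994 bits
✓ Chain rule verified.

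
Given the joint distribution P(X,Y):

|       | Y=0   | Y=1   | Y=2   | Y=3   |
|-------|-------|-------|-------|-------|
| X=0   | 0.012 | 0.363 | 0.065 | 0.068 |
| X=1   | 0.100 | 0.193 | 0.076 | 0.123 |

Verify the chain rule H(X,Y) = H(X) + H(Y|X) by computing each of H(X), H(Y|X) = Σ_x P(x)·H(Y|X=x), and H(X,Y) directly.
H(X) = 0.9998 bits, H(Y|X) = 1.5722 bits, H(X,Y) = 2.5720 bits

Marginal of X (row sums):
  P(X=0) = 0.012 + 0.363 + 0.065 + 0.068 = 0.508
  P(X=1) = 0.100 + 0.193 + 0.076 + 0.123 = 0.492
H(X) = -[0.508·log₂(0.508) + 0.492·log₂(0.492)]
  = 0.49637 + 0.50345 = 0.9998 bits

H(Y|X) = Σ_x P(x)·H(Y|X=x):
  X=0: P(X=0) = 0.508, P(Y|X=0) = (3/127, 363/508, 65/508, 17/127) → H(Y|X=0) = 1.24201
  X=1: P(X=1) = 0.492, P(Y|X=1) = (25/123, 193/492, 19/123, 1/4) → H(Y|X=1) = 1.91304
H(Y|X) = 0.508·1.24201 + 0.492·1.91304 = 1.5722 bits

H(X,Y) = -Σ_{x,y} P(x,y) log₂ P(x,y). Per-cell terms -P(x,y)·log₂P(x,y):
  X=0: 0.07657, 0.53069, 0.25632, 0.26373
  X=1: 0.33219, 0.45805, 0.28256, 0.37186
Sum of the 8 terms: H(X,Y) = 2.5720 bits

Chain rule check:
  H(X) + H(Y|X) = 0.9998 + 1.5722 = 2.5720 bits
  H(X,Y) = 2.5720 bits
✓ Chain rule verified.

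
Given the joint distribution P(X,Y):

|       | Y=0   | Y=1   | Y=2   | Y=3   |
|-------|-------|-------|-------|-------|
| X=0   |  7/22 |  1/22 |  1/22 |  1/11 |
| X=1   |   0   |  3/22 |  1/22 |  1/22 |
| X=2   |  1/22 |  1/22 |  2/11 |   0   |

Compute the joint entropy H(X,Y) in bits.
2.8955 bits

H(X,Y) = -Σ_{x,y} P(x,y) log₂ P(x,y). Per-cell terms -P(x,y)·log₂P(x,y):
  X=0: 0.52566, 0.20270, 0.20270, 0.31449
  X=1: 0.00000, 0.39197, 0.20270, 0.20270
  X=2: 0.20270, 0.20270, 0.44717, 0.00000
  (cells with P = 0 contribute 0)
Sum of the 12 terms: H(X,Y) = 2.8955 bits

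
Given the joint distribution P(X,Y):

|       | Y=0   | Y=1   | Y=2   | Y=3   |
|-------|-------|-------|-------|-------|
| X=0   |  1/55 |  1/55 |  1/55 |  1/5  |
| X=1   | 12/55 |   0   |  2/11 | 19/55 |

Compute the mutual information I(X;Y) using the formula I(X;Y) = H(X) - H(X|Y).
0.1209 bits

I(X;Y) = H(X) - H(X|Y)

Marginal of X (row sums):
  P(X=0) = 1/55 + 1/55 + 1/55 + 1/5 = 14/55
  P(X=1) = 12/55 + 0 + 2/11 + 19/55 = 41/55
H(X) = -[(14/55)·log₂(14/55) + (41/55)·log₂(41/55)]
  = 0.5025 + 0.3159 = 0.8184 bits

Marginal of Y (column sums):
  P(Y=0) = 1/55 + 12/55 = 13/55
  P(Y=1) = 1/55 + 0 = 1/55
  P(Y=2) = 1/55 + 2/11 = 1/5
  P(Y=3) = 1/5 + 19/55 = 6/11
H(X|Y) = Σ_y P(y)·H(X|Y=y):
  Y=0: P(Y=0) = 13/55, P(X|Y=0) = (1/13, 12/13) → H(X|Y=0) = 0.3912
  Y=1: P(Y=1) = 1/55, P(X|Y=1) = (1, 0) → H(X|Y=1) = 0.0000
  Y=2: P(Y=2) = 1/5, P(X|Y=2) = (1/11, 10/11) → H(X|Y=2) = 0.4395
  Y=3: P(Y=3) = 6/11, P(X|Y=3) = (11/30, 19/30) → H(X|Y=3) = 0.9481
H(X|Y) = (13/55)·0.3912 + (1/55)·0.0000 + (1/5)·0.4395 + (6/11)·0.9481 = 0.6975 bits

I(X;Y) = H(X) - H(X|Y) = 0.8184 - 0.6975 = 0.1209 bits

Cross-check via I(X;Y) = H(X) + H(Y) - H(X,Y): computing H(Y) from the column sums and H(X,Y) from the 8 cells in the same way gives H(Y) = 1.5383 bits and H(X,Y) = 2.2358 bits, so
I(X;Y) = 0.8184 + 1.5383 - 2.2358 = 0.1209 bits ✓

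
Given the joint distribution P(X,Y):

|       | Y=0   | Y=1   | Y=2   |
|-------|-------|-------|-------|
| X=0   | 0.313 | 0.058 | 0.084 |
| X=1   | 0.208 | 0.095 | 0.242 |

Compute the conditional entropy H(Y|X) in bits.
1.3579 bits

H(Y|X) = H(X,Y) - H(X)

H(X,Y) = -Σ_{x,y} P(x,y) log₂ P(x,y). Per-cell terms -P(x,y)·log₂P(x,y):
  X=0: 0.5245146, 0.2382526, 0.3001712
  X=1: 0.4711917, 0.3226132, 0.4953549
Sum of the 6 terms: H(X,Y) = 2.352098 bits

Marginal of X (row sums):
  P(X=0) = 0.313 + 0.058 + 0.084 = 0.455
  P(X=1) = 0.208 + 0.095 + 0.242 = 0.545
H(X) = -[0.455·log₂(0.455) + 0.545·log₂(0.545)]
  = 0.5169080 + 0.4772412 = 0.994149 bits

H(Y|X) = H(X,Y) - H(X) = 2.352098 - 0.994149 = 1.3579 bits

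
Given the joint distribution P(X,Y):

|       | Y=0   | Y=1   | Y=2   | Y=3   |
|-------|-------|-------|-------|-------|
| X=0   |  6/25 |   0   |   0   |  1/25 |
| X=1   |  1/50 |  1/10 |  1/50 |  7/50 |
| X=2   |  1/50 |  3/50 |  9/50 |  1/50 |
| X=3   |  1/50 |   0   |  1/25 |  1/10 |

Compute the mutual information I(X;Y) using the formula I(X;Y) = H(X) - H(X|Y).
0.7446 bits

I(X;Y) = H(X) - H(X|Y)

Marginal of X (row sums):
  P(X=0) = 6/25 + 0 + 0 + 1/25 = 7/25
  P(X=1) = 1/50 + 1/10 + 1/50 + 7/50 = 7/25
  P(X=2) = 1/50 + 3/50 + 9/50 + 1/50 = 7/25
  P(X=3) = 1/50 + 0 + 1/25 + 1/10 = 4/25
H(X) = -[(7/25)·log₂(7/25) + (7/25)·log₂(7/25) + (7/25)·log₂(7/25) + (4/25)·log₂(4/25)]
  = 0.5142204 + 0.5142204 + 0.5142204 + 0.4230170 = 1.965678 bits

Marginal of Y (column sums):
  P(Y=0) = 6/25 + 1/50 + 1/50 + 1/50 = 3/10
  P(Y=1) = 0 + 1/10 + 3/50 + 0 = 4/25
  P(Y=2) = 0 + 1/50 + 9/50 + 1/25 = 6/25
  P(Y=3) = 1/25 + 7/50 + 1/50 + 1/10 = 3/10
H(X|Y) = Σ_y P(y)·H(X|Y=y):
  Y=0: P(Y=0) = 3/10, P(X|Y=0) = (4/5, 1/15, 1/15, 1/15) → H(X|Y=0) = 1.0389206
  Y=1: P(Y=1) = 4/25, P(X|Y=1) = (0, 5/8, 3/8, 0) → H(X|Y=1) = 0.9544340
  Y=2: P(Y=2) = 6/25, P(X|Y=2) = (0, 1/12, 3/4, 1/6) → H(X|Y=2) = 1.0408521
  Y=3: P(Y=3) = 3/10, P(X|Y=3) = (2/15, 7/15, 1/15, 1/3) → H(X|Y=3) = 1.6894823
H(X|Y) = (3/10)·1.0389206 + (4/25)·0.9544340 + (6/25)·1.0408521 + (3/10)·1.6894823 = 1.221035 bits

I(X;Y) = H(X) - H(X|Y) = 1.965678 - 1.221035 = 0.7446 bits

Cross-check via I(X;Y) = H(X) + H(Y) - H(X,Y): computing H(Y) from the column sums and H(X,Y) from the 16 cells in the same way gives H(Y) = 1.959331 bits and H(X,Y) = 3.180366 bits, so
I(X;Y) = 1.965678 + 1.959331 - 3.180366 = 0.7446 bits ✓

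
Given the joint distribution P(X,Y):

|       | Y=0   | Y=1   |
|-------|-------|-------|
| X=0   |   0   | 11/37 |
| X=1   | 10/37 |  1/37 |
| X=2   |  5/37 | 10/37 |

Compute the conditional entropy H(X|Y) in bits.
1.0975 bits

H(X|Y) = H(X,Y) - H(Y)

H(X,Y) = -Σ_{x,y} P(x,y) log₂ P(x,y). Per-cell terms -P(x,y)·log₂P(x,y):
  X=0: 0.000000, 0.520277
  X=1: 0.510142, 0.140796
  X=2: 0.390206, 0.510142
  (cells with P = 0 contribute 0)
Sum of the 6 terms: H(X,Y) = 2.071563 bits

Marginal of Y (column sums):
  P(Y=0) = 0 + 10/37 + 5/37 = 15/37
  P(Y=1) = 11/37 + 1/37 + 10/37 = 22/37
H(Y) = -[(15/37)·log₂(15/37) + (22/37)·log₂(22/37)]
  = 0.528066 + 0.445959 = 0.974025 bits

H(X|Y) = H(X,Y) - H(Y) = 2.071563 - 0.974025 = 1.0975 bits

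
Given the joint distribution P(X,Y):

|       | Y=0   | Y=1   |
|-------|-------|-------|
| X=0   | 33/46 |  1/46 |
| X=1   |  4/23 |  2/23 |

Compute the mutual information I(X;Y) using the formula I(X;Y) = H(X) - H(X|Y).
0.1149 bits

I(X;Y) = H(X) - H(X|Y)

Marginal of X (row sums):
  P(X=0) = 33/46 + 1/46 = 17/23
  P(X=1) = 4/23 + 2/23 = 6/23
H(X) = -[(17/23)·log₂(17/23) + (6/23)·log₂(6/23)]
  = 0.322334 + 0.505722 = 0.82806 bits

Marginal of Y (column sums):
  P(Y=0) = 33/46 + 4/23 = 41/46
  P(Y=1) = 1/46 + 2/23 = 5/46
H(X|Y) = Σ_y P(y)·H(X|Y=y):
  Y=0: P(Y=0) = 41/46, P(X|Y=0) = (33/41, 8/41) → H(X|Y=0) = 0.712064
  Y=1: P(Y=1) = 5/46, P(X|Y=1) = (1/5, 4/5) → H(X|Y=1) = 0.721928
H(X|Y) = (41/46)·0.712064 + (5/46)·0.721928 = 0.71314 bits

I(X;Y) = H(X) - H(X|Y) = 0.82806 - 0.71314 = 0.1149 bits

Cross-check via I(X;Y) = H(X) + H(Y) - H(X,Y): computing H(Y) from the column sums and H(X,Y) from the 4 cells in the same way gives H(Y) = 0.49597 bits and H(X,Y) = 1.20911 bits, so
I(X;Y) = 0.82806 + 0.49597 - 1.20911 = 0.1149 bits ✓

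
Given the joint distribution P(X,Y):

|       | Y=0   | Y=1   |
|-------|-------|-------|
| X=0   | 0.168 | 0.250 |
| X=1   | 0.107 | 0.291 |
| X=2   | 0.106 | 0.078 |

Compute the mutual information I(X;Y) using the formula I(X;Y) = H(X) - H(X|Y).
0.0373 bits

I(X;Y) = H(X) - H(X|Y)

Marginal of X (row sums):
  P(X=0) = 0.168 + 0.250 = 0.418
  P(X=1) = 0.107 + 0.291 = 0.398
  P(X=2) = 0.106 + 0.078 = 0.184
H(X) = -[0.418·log₂(0.418) + 0.398·log₂(0.398) + 0.184·log₂(0.184)]
  = 0.52602 + 0.52901 + 0.44937 = 1.50440 bits

Marginal of Y (column sums):
  P(Y=0) = 0.168 + 0.107 + 0.106 = 0.381
  P(Y=1) = 0.250 + 0.291 + 0.078 = 0.619
H(X|Y) = Σ_y P(y)·H(X|Y=y):
  Y=0: P(Y=0) = 0.381, P(X|Y=0) = (56/127, 107/381, 106/381) → H(X|Y=0) = 1.54896
  Y=1: P(Y=1) = 0.619, P(X|Y=1) = (250/619, 291/619, 78/619) → H(X|Y=1) = 1.41676
H(X|Y) = 0.381·1.54896 + 0.619·1.41676 = 1.46713 bits

I(X;Y) = H(X) - H(X|Y) = 1.50440 - 1.46713 = 0.0373 bits

Cross-check via I(X;Y) = H(X) + H(Y) - H(X,Y): computing H(Y) from the column sums and H(X,Y) from the 6 cells in the same way gives H(Y) = 0.95875 bits and H(X,Y) = 2.42587 bits, so
I(X;Y) = 1.50440 + 0.95875 - 2.42587 = 0.0373 bits ✓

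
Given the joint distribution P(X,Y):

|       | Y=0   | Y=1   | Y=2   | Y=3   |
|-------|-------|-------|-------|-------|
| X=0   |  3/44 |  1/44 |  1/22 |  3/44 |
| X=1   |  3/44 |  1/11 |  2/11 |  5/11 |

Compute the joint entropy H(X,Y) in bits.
2.3980 bits

H(X,Y) = -Σ_{x,y} P(x,y) log₂ P(x,y). Per-cell terms -P(x,y)·log₂P(x,y):
  X=0: 0.26417, 0.12408, 0.20270, 0.26417
  X=1: 0.26417, 0.31449, 0.44717, 0.51705
Sum of the 8 terms: H(X,Y) = 2.3980 bits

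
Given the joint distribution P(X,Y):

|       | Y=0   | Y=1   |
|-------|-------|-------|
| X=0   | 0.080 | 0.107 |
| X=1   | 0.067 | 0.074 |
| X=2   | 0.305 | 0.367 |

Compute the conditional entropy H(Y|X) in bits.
0.9928 bits

H(Y|X) = H(X,Y) - H(X)

H(X,Y) = -Σ_{x,y} P(x,y) log₂ P(x,y). Per-cell terms -P(x,y)·log₂P(x,y):
  X=0: 0.2915, 0.3450
  X=1: 0.2613, 0.2780
  X=2: 0.5225, 0.5307
Sum of the 6 terms: H(X,Y) = 2.2290 bits

Marginal of X (row sums):
  P(X=0) = 0.080 + 0.107 = 0.187
  P(X=1) = 0.067 + 0.074 = 0.141
  P(X=2) = 0.305 + 0.367 = 0.672
H(X) = -[0.187·log₂(0.187) + 0.141·log₂(0.141) + 0.672·log₂(0.672)]
  = 0.4523 + 0.3985 + 0.3854 = 1.2362 bits

H(Y|X) = H(X,Y) - H(X) = 2.2290 - 1.2362 = 0.9928 bits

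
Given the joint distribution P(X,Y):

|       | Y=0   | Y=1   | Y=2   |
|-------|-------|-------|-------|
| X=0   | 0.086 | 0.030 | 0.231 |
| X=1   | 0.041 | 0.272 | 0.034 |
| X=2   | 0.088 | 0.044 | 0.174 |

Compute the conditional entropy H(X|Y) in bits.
1.2281 bits

H(X|Y) = H(X,Y) - H(Y)

H(X,Y) = -Σ_{x,y} P(x,y) log₂ P(x,y). Per-cell terms -P(x,y)·log₂P(x,y):
  X=0: 0.3043987, 0.1517668, 0.4883421
  X=1: 0.1889375, 0.5109034, 0.1658629
  X=2: 0.3085590, 0.1982795, 0.4389743
Sum of the 9 terms: H(X,Y) = 2.756024 bits

Marginal of Y (column sums):
  P(Y=0) = 0.086 + 0.041 + 0.088 = 0.215
  P(Y=1) = 0.030 + 0.272 + 0.044 = 0.346
  P(Y=2) = 0.231 + 0.034 + 0.174 = 0.439
H(Y) = -[0.215·log₂(0.215) + 0.346·log₂(0.346) + 0.439·log₂(0.439)]
  = 0.4767822 + 0.5297800 + 0.5214034 = 1.527966 bits

H(X|Y) = H(X,Y) - H(Y) = 2.756024 - 1.527966 = 1.2281 bits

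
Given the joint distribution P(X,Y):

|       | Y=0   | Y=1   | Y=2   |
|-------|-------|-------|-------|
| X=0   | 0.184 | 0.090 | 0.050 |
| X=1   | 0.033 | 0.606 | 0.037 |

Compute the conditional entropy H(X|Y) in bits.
0.6057 bits

H(X|Y) = H(X,Y) - H(Y)

H(X,Y) = -Σ_{x,y} P(x,y) log₂ P(x,y). Per-cell terms -P(x,y)·log₂P(x,y):
  X=0: 0.44937, 0.31265, 0.21610
  X=1: 0.16241, 0.43790, 0.17598
Sum of the 6 terms: H(X,Y) = 1.7544 bits

Marginal of Y (column sums):
  P(Y=0) = 0.184 + 0.033 = 0.217
  P(Y=1) = 0.090 + 0.606 = 0.696
  P(Y=2) = 0.050 + 0.037 = 0.087
H(Y) = -[0.217·log₂(0.217) + 0.696·log₂(0.696) + 0.087·log₂(0.087)]
  = 0.47832 + 0.36390 + 0.30649 = 1.1487 bits

H(X|Y) = H(X,Y) - H(Y) = 1.7544 - 1.1487 = 0.6057 bits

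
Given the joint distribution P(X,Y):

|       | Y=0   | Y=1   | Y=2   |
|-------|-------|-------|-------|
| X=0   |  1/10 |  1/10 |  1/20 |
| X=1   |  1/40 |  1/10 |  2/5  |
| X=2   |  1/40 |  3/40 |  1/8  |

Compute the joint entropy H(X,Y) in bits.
2.6628 bits

H(X,Y) = -Σ_{x,y} P(x,y) log₂ P(x,y). Per-cell terms -P(x,y)·log₂P(x,y):
  X=0: 0.3322, 0.3322, 0.2161
  X=1: 0.1330, 0.3322, 0.5288
  X=2: 0.1330, 0.2803, 0.3750
Sum of the 9 terms: H(X,Y) = 2.6628 bits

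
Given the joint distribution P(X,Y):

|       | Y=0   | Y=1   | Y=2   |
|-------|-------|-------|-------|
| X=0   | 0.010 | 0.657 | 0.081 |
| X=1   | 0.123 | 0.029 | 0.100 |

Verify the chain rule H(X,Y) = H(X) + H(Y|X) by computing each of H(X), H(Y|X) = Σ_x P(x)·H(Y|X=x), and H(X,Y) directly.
H(X) = 0.8144 bits, H(Y|X) = 0.7961 bits, H(X,Y) = 1.6105 bits

Marginal of X (row sums):
  P(X=0) = 0.010 + 0.657 + 0.081 = 0.748
  P(X=1) = 0.123 + 0.029 + 0.100 = 0.252
H(X) = -[0.748·log₂(0.748) + 0.252·log₂(0.252)]
  = 0.3133 + 0.5011 = 0.8144 bits

H(Y|X) = Σ_x P(x)·H(Y|X=x):
  X=0: P(X=0) = 0.748, P(Y|X=0) = (5/374, 657/748, 81/748) → H(Y|X=0) = 0.5949
  X=1: P(X=1) = 0.252, P(Y|X=1) = (41/84, 29/252, 25/63) → H(Y|X=1) = 1.3932
H(Y|X) = 0.748·0.5949 + 0.252·1.3932 = 0.7961 bits

H(X,Y) = -Σ_{x,y} P(x,y) log₂ P(x,y). Per-cell terms -P(x,y)·log₂P(x,y):
  X=0: 0.0664, 0.3982, 0.2937
  X=1: 0.3719, 0.1481, 0.3322
Sum of the 6 terms: H(X,Y) = 1.6105 bits

Chain rule check:
  H(X) + H(Y|X) = 0.8144 + 0.7961 = 1.6105 bits
  H(X,Y) = 1.6105 bits
✓ Chain rule verified.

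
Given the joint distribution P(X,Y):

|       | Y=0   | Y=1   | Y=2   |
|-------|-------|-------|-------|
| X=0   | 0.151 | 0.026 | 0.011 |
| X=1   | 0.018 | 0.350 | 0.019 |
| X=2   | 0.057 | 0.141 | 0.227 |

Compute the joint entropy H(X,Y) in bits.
2.4830 bits

H(X,Y) = -Σ_{x,y} P(x,y) log₂ P(x,y). Per-cell terms -P(x,y)·log₂P(x,y):
  X=0: 0.4118, 0.1369, 0.0716
  X=1: 0.1043, 0.5301, 0.1086
  X=2: 0.2356, 0.3985, 0.4856
Sum of the 9 terms: H(X,Y) = 2.4830 bits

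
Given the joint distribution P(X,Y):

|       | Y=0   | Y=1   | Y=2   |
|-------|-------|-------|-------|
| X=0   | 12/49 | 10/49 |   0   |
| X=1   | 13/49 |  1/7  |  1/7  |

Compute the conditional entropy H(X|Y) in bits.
0.8487 bits

H(X|Y) = H(X,Y) - H(Y)

H(X,Y) = -Σ_{x,y} P(x,y) log₂ P(x,y). Per-cell terms -P(x,y)·log₂P(x,y):
  X=0: 0.4970810, 0.4679146, 0.0000000
  X=1: 0.5078676, 0.4010507, 0.4010507
  (cells with P = 0 contribute 0)
Sum of the 6 terms: H(X,Y) = 2.274965 bits

Marginal of Y (column sums):
  P(Y=0) = 12/49 + 13/49 = 25/49
  P(Y=1) = 10/49 + 1/7 = 17/49
  P(Y=2) = 0 + 1/7 = 1/7
H(Y) = -[(25/49)·log₂(25/49) + (17/49)·log₂(17/49) + (1/7)·log₂(1/7)]
  = 0.4953335 + 0.5298612 + 0.4010507 = 1.426245 bits

H(X|Y) = H(X,Y) - H(Y) = 2.274965 - 1.426245 = 0.8487 bits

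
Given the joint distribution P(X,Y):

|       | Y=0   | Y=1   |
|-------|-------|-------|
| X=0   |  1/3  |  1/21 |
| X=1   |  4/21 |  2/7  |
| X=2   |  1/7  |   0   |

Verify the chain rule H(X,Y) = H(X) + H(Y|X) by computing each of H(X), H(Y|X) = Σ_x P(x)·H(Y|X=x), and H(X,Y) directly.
H(X) = 1.4412 bits, H(Y|X) = 0.6694 bits, H(X,Y) = 2.1106 bits

Marginal of X (row sums):
  P(X=0) = 1/3 + 1/21 = 8/21
  P(X=1) = 4/21 + 2/7 = 10/21
  P(X=2) = 1/7 + 0 = 1/7
H(X) = -[(8/21)·log₂(8/21) + (10/21)·log₂(10/21) + (1/7)·log₂(1/7)]
  = 0.53041 + 0.50971 + 0.40105 = 1.4412 bits

H(Y|X) = Σ_x P(x)·H(Y|X=x):
  X=0: P(X=0) = 8/21, P(Y|X=0) = (7/8, 1/8) → H(Y|X=0) = 0.54356
  X=1: P(X=1) = 10/21, P(Y|X=1) = (2/5, 3/5) → H(Y|X=1) = 0.97095
  X=2: P(X=2) = 1/7, P(Y|X=2) = (1, 0) → H(Y|X=2) = 0.00000
H(Y|X) = (8/21)·0.54356 + (10/21)·0.97095 + (1/7)·0.00000 = 0.6694 bits

H(X,Y) = -Σ_{x,y} P(x,y) log₂ P(x,y). Per-cell terms -P(x,y)·log₂P(x,y):
  X=0: 0.52832, 0.20916
  X=1: 0.45568, 0.51639
  X=2: 0.40105, 0.00000
  (cells with P = 0 contribute 0)
Sum of the 6 terms: H(X,Y) = 2.1106 bits

Chain rule check:
  H(X) + H(Y|X) = 1.4412 + 0.6694 = 2.1106 bits
  H(X,Y) = 2.1106 bits
✓ Chain rule verified.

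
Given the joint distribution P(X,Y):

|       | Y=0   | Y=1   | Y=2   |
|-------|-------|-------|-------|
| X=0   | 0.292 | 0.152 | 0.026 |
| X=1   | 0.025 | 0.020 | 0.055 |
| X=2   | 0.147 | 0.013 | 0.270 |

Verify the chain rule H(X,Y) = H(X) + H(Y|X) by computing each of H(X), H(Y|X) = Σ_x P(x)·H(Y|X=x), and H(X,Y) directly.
H(X) = 1.3677 bits, H(Y|X) = 1.1750 bits, H(X,Y) = 2.5428 bits

Marginal of X (row sums):
  P(X=0) = 0.292 + 0.152 + 0.026 = 0.470
  P(X=1) = 0.025 + 0.020 + 0.055 = 0.100
  P(X=2) = 0.147 + 0.013 + 0.270 = 0.430
H(X) = -[0.470·log₂(0.470) + 0.100·log₂(0.100) + 0.430·log₂(0.430)]
  = 0.5119556 + 0.3321928 + 0.5235643 = 1.3677 bits

H(Y|X) = Σ_x P(x)·H(Y|X=x):
  X=0: P(X=0) = 0.470, P(Y|X=0) = (146/235, 76/235, 13/235) → H(Y|X=0) = 1.1843357
  X=1: P(X=1) = 0.100, P(Y|X=1) = (1/4, 1/5, 11/20) → H(Y|X=1) = 1.4387587
  X=2: P(X=2) = 0.430, P(Y|X=2) = (147/430, 13/430, 27/43) → H(Y|X=2) = 1.1035469
H(Y|X) = 0.470·1.1843357 + 0.100·1.4387587 + 0.430·1.1035469 = 1.1750 bits

H(X,Y) = -Σ_{x,y} P(x,y) log₂ P(x,y). Per-cell terms -P(x,y)·log₂P(x,y):
  X=0: 0.5185802, 0.4131142, 0.1368990
  X=1: 0.1330482, 0.1128771, 0.2301434
  X=2: 0.4066185, 0.0814495, 0.5100215
Sum of the 9 terms: H(X,Y) = 2.5428 bits

Chain rule check:
  H(X) + H(Y|X) = 1.3677 + 1.1750 = 2.5427 bits
  H(X,Y) = 2.5428 bits
✓ Chain rule verified (Δ = 0.0001 is 4-dp rounding noise: each of the three values was rounded independently).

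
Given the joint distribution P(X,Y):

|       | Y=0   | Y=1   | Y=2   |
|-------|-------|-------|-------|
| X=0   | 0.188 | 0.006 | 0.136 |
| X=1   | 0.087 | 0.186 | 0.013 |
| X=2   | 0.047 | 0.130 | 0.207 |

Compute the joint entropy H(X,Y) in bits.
2.7887 bits

H(X,Y) = -Σ_{x,y} P(x,y) log₂ P(x,y). Per-cell terms -P(x,y)·log₂P(x,y):
  X=0: 0.4533, 0.0443, 0.3915
  X=1: 0.3065, 0.4514, 0.0814
  X=2: 0.2073, 0.3826, 0.4704
Sum of the 9 terms: H(X,Y) = 2.7887 bits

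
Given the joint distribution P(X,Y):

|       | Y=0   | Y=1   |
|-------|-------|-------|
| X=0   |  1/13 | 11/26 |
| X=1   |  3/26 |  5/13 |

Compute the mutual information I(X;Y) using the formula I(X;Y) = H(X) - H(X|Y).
0.0069 bits

I(X;Y) = H(X) - H(X|Y)

Marginal of X (row sums):
  P(X=0) = 1/13 + 11/26 = 1/2
  P(X=1) = 3/26 + 5/13 = 1/2
H(X) = -[(1/2)·log₂(1/2) + (1/2)·log₂(1/2)]
  = 0.5000 + 0.5000 = 1.0000 bits

Marginal of Y (column sums):
  P(Y=0) = 1/13 + 3/26 = 5/26
  P(Y=1) = 11/26 + 5/13 = 21/26
H(X|Y) = Σ_y P(y)·H(X|Y=y):
  Y=0: P(Y=0) = 5/26, P(X|Y=0) = (2/5, 3/5) → H(X|Y=0) = 0.9710
  Y=1: P(Y=1) = 21/26, P(X|Y=1) = (11/21, 10/21) → H(X|Y=1) = 0.9984
H(X|Y) = (5/26)·0.9710 + (21/26)·0.9984 = 0.9931 bits

I(X;Y) = H(X) - H(X|Y) = 1.0000 - 0.9931 = 0.0069 bits

Cross-check via I(X;Y) = H(X) + H(Y) - H(X,Y): computing H(Y) from the column sums and H(X,Y) from the 4 cells in the same way gives H(Y) = 0.7063 bits and H(X,Y) = 1.6994 bits, so
I(X;Y) = 1.0000 + 0.7063 - 1.6994 = 0.0069 bits ✓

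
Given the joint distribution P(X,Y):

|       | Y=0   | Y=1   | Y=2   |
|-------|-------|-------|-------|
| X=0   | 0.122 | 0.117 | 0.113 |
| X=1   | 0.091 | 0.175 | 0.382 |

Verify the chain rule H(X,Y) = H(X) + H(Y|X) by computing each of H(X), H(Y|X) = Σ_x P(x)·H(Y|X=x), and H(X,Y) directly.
H(X) = 0.9358 bits, H(Y|X) = 1.4371 bits, H(X,Y) = 2.3730 bits

Marginal of X (row sums):
  P(X=0) = 0.122 + 0.117 + 0.113 = 0.352
  P(X=1) = 0.091 + 0.175 + 0.382 = 0.648
H(X) = -[0.352·log₂(0.352) + 0.648·log₂(0.648)]
  = 0.530236 + 0.405605 = 0.9358 bits

H(Y|X) = Σ_x P(x)·H(Y|X=x):
  X=0: P(X=0) = 0.352, P(Y|X=0) = (61/176, 117/352, 113/352) → H(Y|X=0) = 1.584253
  X=1: P(X=1) = 0.648, P(Y|X=1) = (91/648, 175/648, 191/324) → H(Y|X=1) = 1.357213
H(Y|X) = 0.352·1.584253 + 0.648·1.357213 = 1.4371 bits

H(X,Y) = -Σ_{x,y} P(x,y) log₂ P(x,y). Per-cell terms -P(x,y)·log₂P(x,y):
  X=0: 0.370276, 0.362164, 0.355453
  X=1: 0.314677, 0.440050, 0.530352
Sum of the 6 terms: H(X,Y) = 2.3730 bits

Chain rule check:
  H(X) + H(Y|X) = 0.9358 + 1.4371 = 2.3729 bits
  H(X,Y) = 2.3730 bits
✓ Chain rule verified (Δ = 0.0001 is 4-dp rounding noise: each of the three values was rounded independently).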